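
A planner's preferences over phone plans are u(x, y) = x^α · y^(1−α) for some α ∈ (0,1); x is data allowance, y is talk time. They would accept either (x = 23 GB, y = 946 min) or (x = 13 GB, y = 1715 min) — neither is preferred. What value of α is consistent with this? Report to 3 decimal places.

α ≈ 0.510

Indifference: 23^α · 946^(1−α) = 13^α · 1715^(1−α).
Taking logs: α·ln 23 + (1−α)·ln 946 = α·ln 13 + (1−α)·ln 1715, i.e. α·0.570545 = (1−α)·0.594926.
With A = 0.570545 and B = 0.594926: α·A = (1−α)·B, so α = B/(A+B) = 0.594926/1.165471 ≈ 0.510.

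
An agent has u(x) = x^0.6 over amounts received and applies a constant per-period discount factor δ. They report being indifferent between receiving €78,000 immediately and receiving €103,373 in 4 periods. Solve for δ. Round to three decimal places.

Indifference means u(78000) = δ^4 · u(103373), so δ^4 = u(78000)/u(103373).
With u(x) = x^0.6: δ^4 = 78000^0.6/103373^0.6 = (78000/103373)^0.6 = 0.84452.
Hence δ = (0.84452)^(1/4) = 0.95863.

δ ≈ 0.959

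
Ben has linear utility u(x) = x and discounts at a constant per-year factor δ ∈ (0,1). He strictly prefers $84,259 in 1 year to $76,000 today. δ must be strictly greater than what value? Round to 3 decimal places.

δ > 0.902

Comparing present values: 76000 < δ·84259.
Dividing through by 84259 gives δ > 0.90198.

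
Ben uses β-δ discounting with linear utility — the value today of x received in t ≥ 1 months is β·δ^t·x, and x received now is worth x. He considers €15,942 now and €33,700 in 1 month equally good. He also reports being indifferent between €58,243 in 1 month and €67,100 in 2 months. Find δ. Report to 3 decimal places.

δ ≈ 0.868

From the later pair, β·δ^1·58243 = β·δ^2·67100; dividing through, δ = 58243/67100 = 0.86800.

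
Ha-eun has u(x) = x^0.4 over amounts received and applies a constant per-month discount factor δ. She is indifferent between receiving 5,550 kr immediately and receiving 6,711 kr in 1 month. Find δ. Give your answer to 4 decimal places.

The payoff in 1 month is discounted by δ, so u(5550) = δ·u(6711) and δ = u(5550)/u(6711).
Since u(x) = x^0.4, δ = (5550/6711)^0.4 = 0.82700^0.4 = 0.92683.

δ ≈ 0.9268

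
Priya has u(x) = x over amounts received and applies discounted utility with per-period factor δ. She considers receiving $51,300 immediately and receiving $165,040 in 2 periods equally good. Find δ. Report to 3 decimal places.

Indifference means u(51300) = δ^2 · u(165040), so δ^2 = u(51300)/u(165040).
With u(x) = x: δ^2 = 51300/165040 = 0.31083.
So δ = 0.31083^(1/2) ≈ 0.558.

δ ≈ 0.558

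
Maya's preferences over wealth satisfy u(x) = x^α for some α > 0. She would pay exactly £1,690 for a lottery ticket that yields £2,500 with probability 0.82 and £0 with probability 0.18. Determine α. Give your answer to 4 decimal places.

The lottery's expected utility is 0.82·u(2500) + 0.18·u(0) = 0.82·2500^α (since u(0) = 0 for α > 0).
Setting u(1690) equal to that: 1690^α = 0.82·2500^α ⇒ (1690/2500)^α = 0.82.
α = ln(0.82) / ln(1690/2500) = -0.1984509/-0.3915622 ≈ 0.5068.

α ≈ 0.5068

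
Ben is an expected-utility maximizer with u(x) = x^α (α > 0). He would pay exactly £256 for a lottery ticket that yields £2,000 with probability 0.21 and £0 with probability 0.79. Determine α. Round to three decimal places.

α ≈ 0.759

Since u(0) = 0, the lottery's EU is 0.21·2000^α.
Equating: 256^α = 0.21·2000^α, i.e. 0.1280^α = 0.21.
Taking logs: α·ln(256/2000) = ln(0.21), so α = -1.560648 / -2.055725 ≈ 0.759.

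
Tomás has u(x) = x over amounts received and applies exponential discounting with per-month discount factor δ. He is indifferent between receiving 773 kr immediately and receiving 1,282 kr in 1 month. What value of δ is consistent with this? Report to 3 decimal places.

δ ≈ 0.603

Equating discounted utilities: u(773) = δ·u(1282) ⇒ δ = u(773)/u(1282).
With u(x) = x: δ = 773/1282 = 0.60296.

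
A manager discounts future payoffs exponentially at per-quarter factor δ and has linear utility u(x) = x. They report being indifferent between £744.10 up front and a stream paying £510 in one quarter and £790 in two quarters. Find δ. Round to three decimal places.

Equating present values: 744.10 = 510δ + 790δ².
That is, 790δ² + 510δ − 744.10 = 0, a quadratic in δ.
δ = (−510 + √(510² + 4·790·744.10)) / (2·790) = (−510 + √2611456.00) / 1580 ≈ 0.700.

δ ≈ 0.700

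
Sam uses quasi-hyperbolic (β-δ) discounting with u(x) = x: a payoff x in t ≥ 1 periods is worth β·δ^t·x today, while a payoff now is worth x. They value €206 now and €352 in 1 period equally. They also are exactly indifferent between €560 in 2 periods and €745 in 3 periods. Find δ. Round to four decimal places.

Both payoffs in the second observation are in the future, so β drops out: δ^2·560 = δ^3·745 ⇒ δ = 560/745 = 0.75168.

δ ≈ 0.7517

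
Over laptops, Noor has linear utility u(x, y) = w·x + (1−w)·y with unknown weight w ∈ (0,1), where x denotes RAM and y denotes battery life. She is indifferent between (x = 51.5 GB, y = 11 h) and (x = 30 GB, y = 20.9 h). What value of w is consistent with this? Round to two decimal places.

w = 0.32

u(51.5,11) = u(30,20.9) means w·51.5 + (1−w)·11 = w·30 + (1−w)·20.9.
Collecting terms: w·21.5 = (1−w)·9.9.
So w/(1−w) = 9.9/21.5 = 0.4605, giving w = 9.9/(21.5+9.9) = 0.32.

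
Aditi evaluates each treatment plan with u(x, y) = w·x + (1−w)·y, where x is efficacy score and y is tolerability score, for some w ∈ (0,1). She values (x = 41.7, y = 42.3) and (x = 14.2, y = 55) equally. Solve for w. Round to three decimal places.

Indifference: w·41.7 + (1−w)·42.3 = w·14.2 + (1−w)·55.
Rearranging, 27.5·w − 12.7·(1−w) = 0.
The marginal rate of substitution is 12.7/27.5, so w = 12.7/(27.5+12.7) = 0.316.

w = 0.316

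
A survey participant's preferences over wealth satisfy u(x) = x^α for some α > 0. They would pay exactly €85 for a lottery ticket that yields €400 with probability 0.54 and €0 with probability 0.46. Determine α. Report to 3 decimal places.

The lottery's expected utility is 0.54·u(400) + 0.46·u(0) = 0.54·400^α (since u(0) = 0 for α > 0).
Setting u(85) equal to that: 85^α = 0.54·400^α ⇒ (85/400)^α = 0.54.
Take logs: α = ln 0.54 / ln(85/400) ≈ 0.39784.

α ≈ 0.398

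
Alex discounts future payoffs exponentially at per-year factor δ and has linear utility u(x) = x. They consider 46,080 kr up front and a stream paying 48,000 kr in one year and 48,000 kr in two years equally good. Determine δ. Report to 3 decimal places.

The stream is worth 48000δ + 48000δ² today, so 48000δ + 48000δ² = 46080.
Rearranged: 48000δ² + 48000δ − 46080 = 0.
By the quadratic formula (taking the positive root), δ = (−48000 + √11151360000.00) / 96000 ≈ 0.600.

δ ≈ 0.600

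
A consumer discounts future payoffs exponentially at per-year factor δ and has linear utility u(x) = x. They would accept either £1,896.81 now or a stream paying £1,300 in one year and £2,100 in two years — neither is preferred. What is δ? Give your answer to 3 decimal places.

The stream is worth 1300δ + 2100δ² today, so 1300δ + 2100δ² = 1896.81.
That is, 2100δ² + 1300δ − 1896.81 = 0, a quadratic in δ.
The positive root is δ = [−1300 + √(1300² + 4·2100·1896.81)] / (2·2100) = (−1300 + 4198.000)/4200 ≈ 0.690.

δ ≈ 0.690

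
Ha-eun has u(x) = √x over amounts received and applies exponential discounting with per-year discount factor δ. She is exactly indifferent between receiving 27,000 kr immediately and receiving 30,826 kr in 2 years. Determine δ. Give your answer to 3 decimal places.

Indifference means u(27000) = δ^2 · u(30826), so δ^2 = u(27000)/u(30826).
Since u(x) = √x, δ^2 = √(27000/30826) = 0.93589.
Taking the square root: δ = 0.93589^(1/2) ≈ 0.967.

δ ≈ 0.967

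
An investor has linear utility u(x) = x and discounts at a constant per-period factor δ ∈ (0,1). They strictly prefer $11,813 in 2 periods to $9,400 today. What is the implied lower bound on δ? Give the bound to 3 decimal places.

δ > 0.892

The preference means 9400 < δ^2·11813.
So δ^2 > 9400/11813 = 0.79573; taking the square root of both positive sides preserves the inequality.
δ > (9400/11813)^(1/2) ≈ 0.892.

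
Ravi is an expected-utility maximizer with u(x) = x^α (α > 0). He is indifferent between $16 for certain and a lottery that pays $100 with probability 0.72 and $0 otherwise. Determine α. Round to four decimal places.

α ≈ 0.1793

EU(lottery) = 0.72·100^α + 0.28·0 = 0.72·100^α.
Setting u(16) equal to that: 16^α = 0.72·100^α ⇒ (16/100)^α = 0.72.
α = ln(0.72) / ln(16/100) = -0.3285041/-1.8325815 ≈ 0.1793.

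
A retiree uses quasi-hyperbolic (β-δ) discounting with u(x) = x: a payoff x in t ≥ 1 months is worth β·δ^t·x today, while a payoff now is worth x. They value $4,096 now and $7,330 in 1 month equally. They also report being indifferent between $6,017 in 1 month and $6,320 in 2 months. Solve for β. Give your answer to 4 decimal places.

Both payoffs in the second observation are in the future, so β drops out: δ^1·6017 = δ^2·6320 ⇒ δ = 6017/6320 = 0.95206.
The first indifference: 4096 = β·δ·7330, so β = 4096/(δ·7330) = 4096/(0.95206·7330) ≈ 0.5869.

β ≈ 0.5869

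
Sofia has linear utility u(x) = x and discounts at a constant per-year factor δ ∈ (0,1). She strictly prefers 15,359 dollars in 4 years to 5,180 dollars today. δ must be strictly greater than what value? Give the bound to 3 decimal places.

δ > 0.762

The preference means 5180 < δ^4·15359.
Hence δ^4 > 5180/15359 = 0.33726, and x ↦ x^(1/4) is increasing on (0,∞).
δ > (5180/15359)^(1/4) ≈ 0.762.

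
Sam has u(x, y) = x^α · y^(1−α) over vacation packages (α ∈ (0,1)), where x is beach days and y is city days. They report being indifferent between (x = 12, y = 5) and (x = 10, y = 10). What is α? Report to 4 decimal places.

Indifference: 12^α · 5^(1−α) = 10^α · 10^(1−α).
(12/10)^α = (10/5)^(1−α); take logs: α·ln(12/10) = (1−α)·ln(10/5), i.e. α·0.1823216 = (1−α)·0.6931472.
With A = 0.1823216 and B = 0.6931472: α·A = (1−α)·B, so α = B/(A+B) = 0.6931472/0.8754688 ≈ 0.7917.

α ≈ 0.7917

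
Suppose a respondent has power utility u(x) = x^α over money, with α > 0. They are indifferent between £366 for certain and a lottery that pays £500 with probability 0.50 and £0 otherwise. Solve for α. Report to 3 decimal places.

α ≈ 2.222

Since u(0) = 0, the lottery's EU is 0.50·500^α.
Equating: 366^α = 0.50·500^α, i.e. 0.7320^α = 0.50.
Taking logs: α·ln(366/500) = ln(0.50), so α = -0.693147 / -0.311975 ≈ 2.222.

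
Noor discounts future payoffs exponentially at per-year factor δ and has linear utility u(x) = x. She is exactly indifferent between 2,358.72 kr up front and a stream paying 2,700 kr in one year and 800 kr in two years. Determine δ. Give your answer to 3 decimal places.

Present value of the stream is 2700·δ + 800·δ². Indifference gives 2700δ + 800δ² = 2358.72.
That is, 800δ² + 2700δ − 2358.72 = 0, a quadratic in δ.
By the quadratic formula (taking the positive root), δ = (−2700 + √14837904.00) / 1600 ≈ 0.720.

δ ≈ 0.720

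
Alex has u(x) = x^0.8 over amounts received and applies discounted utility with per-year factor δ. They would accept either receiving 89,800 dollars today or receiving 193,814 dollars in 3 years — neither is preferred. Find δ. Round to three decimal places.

Indifference means u(89800) = δ^3 · u(193814), so δ^3 = u(89800)/u(193814).
With u(x) = x^0.8: δ^3 = 89800^0.8/193814^0.8 = (89800/193814)^0.8 = 0.54040.
Taking the cube root: δ = 0.54040^(1/3) ≈ 0.815.

δ ≈ 0.815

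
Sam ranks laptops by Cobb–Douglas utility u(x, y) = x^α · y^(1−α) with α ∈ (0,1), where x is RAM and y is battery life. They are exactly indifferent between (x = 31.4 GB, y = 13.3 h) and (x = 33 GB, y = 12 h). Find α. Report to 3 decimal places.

α ≈ 0.674

Set the two utilities equal: 31.4^α·13.3^(1−α) = 33^α·12^(1−α).
Rearrange to (31.4/33)^α = (12/13.3)^(1−α) and take logs: α·-0.049700 = (1−α)·-0.102857.
So α/(1−α) = (-0.102857)/(-0.049700) = 2.069557, and α = 2.069557/3.069557 ≈ 0.674.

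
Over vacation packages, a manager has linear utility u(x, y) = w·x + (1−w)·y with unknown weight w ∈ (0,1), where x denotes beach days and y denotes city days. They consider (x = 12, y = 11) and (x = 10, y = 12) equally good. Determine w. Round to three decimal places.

u(12,11) = u(10,12) means w·12 + (1−w)·11 = w·10 + (1−w)·12.
Rearranging, 2·w − 1·(1−w) = 0.
So w/(1−w) = 1/2 = 0.5000, giving w = 1/(2+1) = 0.333.

w = 0.333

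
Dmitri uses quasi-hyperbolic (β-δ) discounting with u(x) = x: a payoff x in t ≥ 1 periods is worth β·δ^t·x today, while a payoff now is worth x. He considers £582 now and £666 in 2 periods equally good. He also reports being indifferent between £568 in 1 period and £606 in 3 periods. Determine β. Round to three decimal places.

The second indifference involves only future payoffs, so β cancels: β·δ^1·568 = β·δ^3·606, giving δ^2 = 568/606 = 0.93729, so δ = 0.96814.
The first indifference: 582 = β·δ^2·666, so β = 582/(δ^2·666) = 582/(0.93729·666) ≈ 0.932.

β ≈ 0.932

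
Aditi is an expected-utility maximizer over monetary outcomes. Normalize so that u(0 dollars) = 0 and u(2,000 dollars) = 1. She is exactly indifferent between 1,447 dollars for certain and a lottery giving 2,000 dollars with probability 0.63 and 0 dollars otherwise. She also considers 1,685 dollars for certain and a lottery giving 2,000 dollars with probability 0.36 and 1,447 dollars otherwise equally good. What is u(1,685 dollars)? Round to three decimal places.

The first gamble pins u(1,447 dollars): it must equal 0.63·1 + 0.37·0 = 0.63.
Then u(1,685 dollars) = 0.36·u(2,000 dollars) + 0.64·u(1,447 dollars) = 0.36·1.00 + 0.64·0.63 = 0.7632.

0.763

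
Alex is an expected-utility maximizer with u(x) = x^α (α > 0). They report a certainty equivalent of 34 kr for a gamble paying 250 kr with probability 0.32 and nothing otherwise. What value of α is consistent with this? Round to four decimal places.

α ≈ 0.5711

EU(lottery) = 0.32·250^α + 0.68·0 = 0.32·250^α.
Equating: 34^α = 0.32·250^α, i.e. 0.1360^α = 0.32.
Taking logs: α·ln(34/250) = ln(0.32), so α = -1.1394343 / -1.9951004 ≈ 0.5711.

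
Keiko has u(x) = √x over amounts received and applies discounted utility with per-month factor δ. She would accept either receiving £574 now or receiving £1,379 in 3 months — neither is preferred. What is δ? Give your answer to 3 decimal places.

δ ≈ 0.864

The payoff in 3 months is discounted by δ^3, so u(574) = δ^3·u(1379) and δ^3 = u(574)/u(1379).
With u(x) = √x: δ^3 = √574/√1379 = √(574/1379) = 0.64517.
So δ = 0.64517^(1/3) ≈ 0.864.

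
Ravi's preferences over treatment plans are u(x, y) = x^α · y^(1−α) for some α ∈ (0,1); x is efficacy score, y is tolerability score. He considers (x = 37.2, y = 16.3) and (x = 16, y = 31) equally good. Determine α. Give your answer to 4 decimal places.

Set the two utilities equal: 37.2^α·16.3^(1−α) = 16^α·31^(1−α).
Rearrange to (37.2/16)^α = (31/16.3)^(1−α) and take logs: α·0.8437200 = (1−α)·0.6428221.
With A = 0.8437200 and B = 0.6428221: α·A = (1−α)·B, so α = B/(A+B) = 0.6428221/1.4865421 ≈ 0.4324.

α ≈ 0.4324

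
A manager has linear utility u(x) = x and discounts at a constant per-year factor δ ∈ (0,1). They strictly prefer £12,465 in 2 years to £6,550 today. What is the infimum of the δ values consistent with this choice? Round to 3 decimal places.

δ > 0.725

Comparing present values: 6550 < δ^2·12465.
Hence δ^2 > 6550/12465 = 0.52547, and x ↦ x^(1/2) is increasing on (0,∞).
δ > 0.52547^(1/2) = 0.725.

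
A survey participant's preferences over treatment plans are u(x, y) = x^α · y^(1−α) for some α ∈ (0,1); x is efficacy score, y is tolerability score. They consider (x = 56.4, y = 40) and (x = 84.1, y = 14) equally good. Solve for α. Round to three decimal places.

The Cobb–Douglas utilities coincide, so 56.4^α·40^(1−α) = 84.1^α·14^(1−α).
Taking logs: α·ln 56.4 + (1−α)·ln 40 = α·ln 84.1 + (1−α)·ln 14, i.e. α·-0.399537 = (1−α)·-1.049822.
Thus α·(-1.449359) = -1.049822, so α = -1.049822/-1.449359 ≈ 0.724.

α ≈ 0.724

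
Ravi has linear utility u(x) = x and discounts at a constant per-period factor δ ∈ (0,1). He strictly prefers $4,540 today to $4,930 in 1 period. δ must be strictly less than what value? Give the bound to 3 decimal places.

δ < 0.921

Comparing present values: 4540 > δ·4930.
So δ < 4540/4930 = 0.92089.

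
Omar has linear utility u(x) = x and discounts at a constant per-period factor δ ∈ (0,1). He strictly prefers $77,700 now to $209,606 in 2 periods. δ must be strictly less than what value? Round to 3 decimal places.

δ < 0.609

The preference means 77700 > δ^2·209606.
So δ^2 < 77700/209606 = 0.37070; taking the square root of both positive sides preserves the inequality.
δ < 0.37070^(1/2) = 0.609.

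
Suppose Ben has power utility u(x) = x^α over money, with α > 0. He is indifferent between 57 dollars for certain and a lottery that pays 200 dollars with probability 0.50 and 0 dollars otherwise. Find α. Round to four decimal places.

α ≈ 0.5522

The lottery's expected utility is 0.50·u(200) + 0.50·u(0) = 0.50·200^α (since u(0) = 0 for α > 0).
Equating: 57^α = 0.50·200^α, i.e. 0.2850^α = 0.50.
α = ln(0.50) / ln(57/200) = -0.6931472/-1.2552661 ≈ 0.5522.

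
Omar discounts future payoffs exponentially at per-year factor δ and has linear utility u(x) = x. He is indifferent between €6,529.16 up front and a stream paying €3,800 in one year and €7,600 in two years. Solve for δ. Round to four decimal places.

δ ≈ 0.7100

Present value of the stream is 3800·δ + 7600·δ². Indifference gives 3800δ + 7600δ² = 6529.16.
That is, 7600δ² + 3800δ − 6529.16 = 0, a quadratic in δ.
By the quadratic formula (taking the positive root), δ = (−3800 + √212926464.00) / 15200 ≈ 0.7100.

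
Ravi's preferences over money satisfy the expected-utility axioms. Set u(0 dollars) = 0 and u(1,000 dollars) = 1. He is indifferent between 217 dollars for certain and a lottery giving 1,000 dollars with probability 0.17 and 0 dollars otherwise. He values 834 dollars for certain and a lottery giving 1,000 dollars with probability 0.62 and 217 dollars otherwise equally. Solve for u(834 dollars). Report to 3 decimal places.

0.685

First, u(217 dollars) = 0.17·u(1,000 dollars) + 0.83·u(0 dollars) = 0.17.
Chaining: u(834 dollars) = 0.62·1.00 + 0.38·0.17 = 0.6846.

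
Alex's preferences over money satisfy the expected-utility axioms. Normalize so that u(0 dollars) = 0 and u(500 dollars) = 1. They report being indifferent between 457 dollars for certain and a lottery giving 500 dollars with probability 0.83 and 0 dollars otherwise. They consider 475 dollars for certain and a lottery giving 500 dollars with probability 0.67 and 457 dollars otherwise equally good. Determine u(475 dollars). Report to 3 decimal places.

The first gamble pins u(457 dollars): it must equal 0.83·1 + 0.17·0 = 0.83.
Then u(475 dollars) = 0.67·u(500 dollars) + 0.33·u(457 dollars) = 0.67·1.00 + 0.33·0.83 = 0.9439.

0.944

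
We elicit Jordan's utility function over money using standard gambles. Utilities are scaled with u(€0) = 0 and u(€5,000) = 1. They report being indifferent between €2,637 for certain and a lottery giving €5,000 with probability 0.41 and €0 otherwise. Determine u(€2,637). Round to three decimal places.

u(€2,637) equals the lottery's expected utility: 0.41·1 + 0.59·0 = 0.41.

0.410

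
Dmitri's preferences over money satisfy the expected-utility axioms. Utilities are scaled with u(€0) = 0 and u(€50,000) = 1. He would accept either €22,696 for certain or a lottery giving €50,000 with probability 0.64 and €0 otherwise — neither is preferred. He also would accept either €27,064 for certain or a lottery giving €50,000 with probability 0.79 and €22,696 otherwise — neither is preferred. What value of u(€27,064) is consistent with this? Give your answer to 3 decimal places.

0.924

First, u(€22,696) = 0.64·u(€50,000) + 0.36·u(€0) = 0.64.
Chaining: u(€27,064) = 0.79·1.00 + 0.21·0.64 = 0.9244.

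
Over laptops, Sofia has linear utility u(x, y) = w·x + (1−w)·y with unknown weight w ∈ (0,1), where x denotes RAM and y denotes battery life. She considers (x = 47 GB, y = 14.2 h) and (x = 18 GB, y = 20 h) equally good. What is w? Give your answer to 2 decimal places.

Equating utilities: w·47 + (1−w)·14.2 = w·18 + (1−w)·20.
w·(47−18) = (1−w)·(20−14.2), i.e. w·29 = (1−w)·5.8.
Hence w = 5.8/(29+5.8) = 5.8/34.8 = 0.17.

w = 0.17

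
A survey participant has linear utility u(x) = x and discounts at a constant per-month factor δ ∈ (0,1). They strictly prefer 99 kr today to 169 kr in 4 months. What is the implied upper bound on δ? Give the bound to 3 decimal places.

Under u(x) = x this choice says 99 > δ^4·169.
Hence δ^4 < 99/169 = 0.58580, and x ↦ x^(1/4) is increasing on (0,∞).
δ < 0.58580^(1/4) = 0.875.

δ < 0.875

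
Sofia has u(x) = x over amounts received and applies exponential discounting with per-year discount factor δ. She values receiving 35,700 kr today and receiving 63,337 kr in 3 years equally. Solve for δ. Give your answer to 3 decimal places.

δ ≈ 0.826

The payoff in 3 years is discounted by δ^3, so u(35700) = δ^3·u(63337) and δ^3 = u(35700)/u(63337).
With u(x) = x: δ^3 = 35700/63337 = 0.56365.
Taking the cube root: δ = 0.56365^(1/3) ≈ 0.826.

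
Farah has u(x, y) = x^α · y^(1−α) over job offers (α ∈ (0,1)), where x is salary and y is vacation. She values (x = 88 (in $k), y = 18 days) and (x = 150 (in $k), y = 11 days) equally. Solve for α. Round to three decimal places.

α ≈ 0.480

Indifference: 88^α · 18^(1−α) = 150^α · 11^(1−α).
(88/150)^α = (11/18)^(1−α); take logs: α·ln(88/150) = (1−α)·ln(11/18), i.e. α·-0.533298 = (1−α)·-0.492476.
Thus α·(-1.025774) = -0.492476, so α = -0.492476/-1.025774 ≈ 0.480.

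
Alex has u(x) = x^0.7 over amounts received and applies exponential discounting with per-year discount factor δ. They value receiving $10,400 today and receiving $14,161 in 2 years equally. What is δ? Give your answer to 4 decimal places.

δ ≈ 0.8976

Indifference means u(10400) = δ^2 · u(14161), so δ^2 = u(10400)/u(14161).
With u(x) = x^0.7: δ^2 = 10400^0.7/14161^0.7 = (10400/14161)^0.7 = 0.80567.
So δ = 0.80567^(1/2) ≈ 0.8976.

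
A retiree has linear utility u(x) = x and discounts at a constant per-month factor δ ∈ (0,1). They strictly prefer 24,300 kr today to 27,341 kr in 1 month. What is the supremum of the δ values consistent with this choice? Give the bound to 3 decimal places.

Under u(x) = x this choice says 24300 > δ·27341.
So δ < 24300/27341 = 0.88878.

δ < 0.889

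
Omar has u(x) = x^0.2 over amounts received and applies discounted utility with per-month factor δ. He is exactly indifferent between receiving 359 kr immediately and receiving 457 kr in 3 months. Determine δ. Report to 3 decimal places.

Indifference means u(359) = δ^3 · u(457), so δ^3 = u(359)/u(457).
Since u(x) = x^0.2, δ^3 = (359/457)^0.2 = 0.78556^0.2 = 0.95287.
Taking the cube root: δ = 0.95287^(1/3) ≈ 0.984.

δ ≈ 0.984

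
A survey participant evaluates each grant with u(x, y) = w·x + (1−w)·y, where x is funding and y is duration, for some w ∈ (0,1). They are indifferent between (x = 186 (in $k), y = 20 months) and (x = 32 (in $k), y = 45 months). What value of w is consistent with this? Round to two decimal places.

u(186,20) = u(32,45) means w·186 + (1−w)·20 = w·32 + (1−w)·45.
Rearranging, 154·w − 25·(1−w) = 0.
The marginal rate of substitution is 25/154, so w = 25/(154+25) = 0.14.

w = 0.14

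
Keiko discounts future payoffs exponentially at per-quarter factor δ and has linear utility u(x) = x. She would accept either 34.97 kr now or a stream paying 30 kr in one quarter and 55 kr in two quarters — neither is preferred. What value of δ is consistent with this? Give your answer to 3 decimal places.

Present value of the stream is 30·δ + 55·δ². Indifference gives 30δ + 55δ² = 34.97.
Rearranged: 55δ² + 30δ − 34.97 = 0.
The positive root is δ = [−30 + √(30² + 4·55·34.97)] / (2·55) = (−30 + 92.701)/110 ≈ 0.570.

δ ≈ 0.570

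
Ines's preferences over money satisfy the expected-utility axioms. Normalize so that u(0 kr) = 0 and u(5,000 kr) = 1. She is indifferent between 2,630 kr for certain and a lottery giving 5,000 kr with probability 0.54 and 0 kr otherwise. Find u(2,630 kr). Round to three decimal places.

u(2,630 kr) equals the lottery's expected utility: 0.54·1 + 0.46·0 = 0.54.

0.540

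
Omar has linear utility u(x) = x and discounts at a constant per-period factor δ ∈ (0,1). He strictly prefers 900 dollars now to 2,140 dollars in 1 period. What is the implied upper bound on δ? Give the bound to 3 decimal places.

Under u(x) = x this choice says 900 > δ·2140.
Dividing through by 2140 gives δ < 0.42056.

δ < 0.421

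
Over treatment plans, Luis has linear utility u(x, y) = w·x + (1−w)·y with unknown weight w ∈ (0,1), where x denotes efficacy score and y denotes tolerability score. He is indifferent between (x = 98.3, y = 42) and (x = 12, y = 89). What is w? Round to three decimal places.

Equating utilities: w·98.3 + (1−w)·42 = w·12 + (1−w)·89.
Rearranging, 86.3·w − 47·(1−w) = 0.
So w/(1−w) = 47/86.3 = 0.5446, giving w = 47/(86.3+47) = 0.353.

w = 0.353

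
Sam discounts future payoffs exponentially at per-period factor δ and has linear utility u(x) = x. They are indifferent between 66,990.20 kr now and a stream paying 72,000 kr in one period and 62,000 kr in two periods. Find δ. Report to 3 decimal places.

Present value of the stream is 72000·δ + 62000·δ². Indifference gives 72000δ + 62000δ² = 66990.20.
That is, 62000δ² + 72000δ − 66990.20 = 0, a quadratic in δ.
δ = (−72000 + √(72000² + 4·62000·66990.20)) / (2·62000) = (−72000 + √21797569600.00) / 124000 ≈ 0.610.

δ ≈ 0.610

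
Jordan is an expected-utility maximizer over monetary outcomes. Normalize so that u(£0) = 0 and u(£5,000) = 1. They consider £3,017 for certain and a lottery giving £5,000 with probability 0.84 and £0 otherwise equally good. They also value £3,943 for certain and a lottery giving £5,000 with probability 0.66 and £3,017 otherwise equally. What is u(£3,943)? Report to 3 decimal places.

0.946

First, u(£3,017) = 0.84·u(£5,000) + 0.16·u(£0) = 0.84.
The second indifference gives u(£3,943) = 0.66·u(£5,000) + 0.34·u(£3,017) = 0.66·1.00 + 0.34·0.84 = 0.9456.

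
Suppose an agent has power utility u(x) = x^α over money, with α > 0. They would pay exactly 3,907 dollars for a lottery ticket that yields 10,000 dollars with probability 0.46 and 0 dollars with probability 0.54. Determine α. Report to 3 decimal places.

Since u(0) = 0, the lottery's EU is 0.46·10000^α.
Indifference: 3907^α = 0.46·10000^α, so (3907/10000)^α = 0.46.
Taking logs: α·ln(3907/10000) = ln(0.46), so α = -0.776529 / -0.939815 ≈ 0.826.

α ≈ 0.826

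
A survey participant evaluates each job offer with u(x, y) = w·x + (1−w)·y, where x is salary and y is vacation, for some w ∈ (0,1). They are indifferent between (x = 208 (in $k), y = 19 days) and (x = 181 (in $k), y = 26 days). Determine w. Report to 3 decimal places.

w = 0.206

u(208,19) = u(181,26) means w·208 + (1−w)·19 = w·181 + (1−w)·26.
Collecting terms: w·27 = (1−w)·7.
Hence w = 7/(27+7) = 7/34 = 0.206.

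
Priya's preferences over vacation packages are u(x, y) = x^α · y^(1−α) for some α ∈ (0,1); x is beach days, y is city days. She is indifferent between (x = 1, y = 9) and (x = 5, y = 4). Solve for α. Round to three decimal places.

α ≈ 0.335

Indifference: 1^α · 9^(1−α) = 5^α · 4^(1−α).
Rearrange to (1/5)^α = (4/9)^(1−α) and take logs: α·-1.609438 = (1−α)·-0.810930.
So α/(1−α) = (-0.810930)/(-1.609438) = 0.503859, and α = 0.503859/1.503859 ≈ 0.335.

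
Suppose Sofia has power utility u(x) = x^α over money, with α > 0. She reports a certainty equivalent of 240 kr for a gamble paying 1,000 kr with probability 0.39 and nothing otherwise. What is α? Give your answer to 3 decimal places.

α ≈ 0.660

Since u(0) = 0, the lottery's EU is 0.39·1000^α.
Indifference: 240^α = 0.39·1000^α, so (240/1000)^α = 0.39.
α = ln(0.39) / ln(240/1000) = -0.941609/-1.427116 ≈ 0.660.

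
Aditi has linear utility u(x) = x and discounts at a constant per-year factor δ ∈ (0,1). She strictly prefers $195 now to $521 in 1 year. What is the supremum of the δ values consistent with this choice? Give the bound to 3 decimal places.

Under u(x) = x this choice says 195 > δ·521.
So δ < 195/521 = 0.37428.

δ < 0.374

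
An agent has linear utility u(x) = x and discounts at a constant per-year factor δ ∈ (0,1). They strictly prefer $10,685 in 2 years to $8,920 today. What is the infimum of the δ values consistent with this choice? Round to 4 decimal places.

δ > 0.9137

Under u(x) = x this choice says 8920 < δ^2·10685.
Dividing by 10685: δ^2 > 0.83482. Both sides are positive, so the square root keeps the direction.
δ > 0.83482^(1/2) = 0.9137.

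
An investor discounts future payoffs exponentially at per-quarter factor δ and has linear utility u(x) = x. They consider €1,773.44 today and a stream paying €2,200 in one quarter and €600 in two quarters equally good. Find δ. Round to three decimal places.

Present value of the stream is 2200·δ + 600·δ². Indifference gives 2200δ + 600δ² = 1773.44.
Rearranged: 600δ² + 2200δ − 1773.44 = 0.
By the quadratic formula (taking the positive root), δ = (−2200 + √9096256.00) / 1200 ≈ 0.680.

δ ≈ 0.680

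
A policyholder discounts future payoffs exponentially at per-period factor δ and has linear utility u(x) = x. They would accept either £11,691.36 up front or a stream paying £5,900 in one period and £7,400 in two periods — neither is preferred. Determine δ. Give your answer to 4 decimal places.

δ ≈ 0.9200

The stream is worth 5900δ + 7400δ² today, so 5900δ + 7400δ² = 11691.36.
That is, 7400δ² + 5900δ − 11691.36 = 0, a quadratic in δ.
δ = (−5900 + √(5900² + 4·7400·11691.36)) / (2·7400) = (−5900 + √380874256.00) / 14800 ≈ 0.9200.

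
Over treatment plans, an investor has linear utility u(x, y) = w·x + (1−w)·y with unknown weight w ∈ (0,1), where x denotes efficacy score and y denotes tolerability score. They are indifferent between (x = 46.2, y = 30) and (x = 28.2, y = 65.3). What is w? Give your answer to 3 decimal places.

w = 0.662

Equating utilities: w·46.2 + (1−w)·30 = w·28.2 + (1−w)·65.3.
w·(46.2−28.2) = (1−w)·(65.3−30), i.e. w·18 = (1−w)·35.3.
Hence w = 35.3/(18+35.3) = 35.3/53.3 = 0.662.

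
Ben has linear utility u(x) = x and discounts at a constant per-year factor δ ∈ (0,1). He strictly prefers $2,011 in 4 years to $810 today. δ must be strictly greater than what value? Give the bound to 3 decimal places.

δ > 0.797

Under u(x) = x this choice says 810 < δ^4·2011.
So δ^4 > 810/2011 = 0.40278; taking the 4th root of both positive sides preserves the inequality.
δ > (810/2011)^(1/4) ≈ 0.797.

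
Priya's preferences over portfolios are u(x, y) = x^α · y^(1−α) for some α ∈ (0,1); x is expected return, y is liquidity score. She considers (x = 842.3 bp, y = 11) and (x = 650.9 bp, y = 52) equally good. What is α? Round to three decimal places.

α ≈ 0.858

Indifference: 842.3^α · 11^(1−α) = 650.9^α · 52^(1−α).
Taking logs: α·ln 842.3 + (1−α)·ln 11 = α·ln 650.9 + (1−α)·ln 52, i.e. α·0.257780 = (1−α)·1.553348.
Thus α·(1.811128) = 1.553348, so α = 1.553348/1.811128 ≈ 0.858.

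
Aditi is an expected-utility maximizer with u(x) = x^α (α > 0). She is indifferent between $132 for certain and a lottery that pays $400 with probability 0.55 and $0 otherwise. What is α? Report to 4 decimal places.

EU(lottery) = 0.55·400^α + 0.45·0 = 0.55·400^α.
Equating: 132^α = 0.55·400^α, i.e. 0.3300^α = 0.55.
Taking logs: α·ln(132/400) = ln(0.55), so α = -0.5978370 / -1.1086626 ≈ 0.5392.

α ≈ 0.5392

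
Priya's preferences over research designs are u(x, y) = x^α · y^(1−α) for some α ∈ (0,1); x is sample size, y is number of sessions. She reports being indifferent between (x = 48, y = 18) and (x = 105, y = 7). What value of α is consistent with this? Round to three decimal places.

Set the two utilities equal: 48^α·18^(1−α) = 105^α·7^(1−α).
Taking logs: α·ln 48 + (1−α)·ln 18 = α·ln 105 + (1−α)·ln 7, i.e. α·-0.782759 = (1−α)·-0.944462.
Thus α·(-1.727221) = -0.944462, so α = -0.944462/-1.727221 ≈ 0.547.

α ≈ 0.547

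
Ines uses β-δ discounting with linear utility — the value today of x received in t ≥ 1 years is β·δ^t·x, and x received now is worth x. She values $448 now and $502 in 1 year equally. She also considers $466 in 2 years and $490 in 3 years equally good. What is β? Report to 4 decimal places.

β ≈ 0.9384

From the later pair, β·δ^2·466 = β·δ^3·490; dividing through, δ = 466/490 = 0.95102.
Substituting δ into 448 = β·δ·502: β = 448/(477.412) ≈ 0.9384.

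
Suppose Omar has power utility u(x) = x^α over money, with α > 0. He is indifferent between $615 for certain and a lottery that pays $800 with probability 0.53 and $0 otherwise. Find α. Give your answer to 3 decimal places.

EU(lottery) = 0.53·800^α + 0.47·0 = 0.53·800^α.
Setting u(615) equal to that: 615^α = 0.53·800^α ⇒ (615/800)^α = 0.53.
Take logs: α = ln 0.53 / ln(615/800) ≈ 2.41408.

α ≈ 2.414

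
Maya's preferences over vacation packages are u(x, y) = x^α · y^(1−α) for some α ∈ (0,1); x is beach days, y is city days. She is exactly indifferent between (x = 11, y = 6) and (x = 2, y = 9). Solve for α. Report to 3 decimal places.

α ≈ 0.192

The Cobb–Douglas utilities coincide, so 11^α·6^(1−α) = 2^α·9^(1−α).
(11/2)^α = (9/6)^(1−α); take logs: α·ln(11/2) = (1−α)·ln(9/6), i.e. α·1.704748 = (1−α)·0.405465.
With A = 1.704748 and B = 0.405465: α·A = (1−α)·B, so α = B/(A+B) = 0.405465/2.110213 ≈ 0.192.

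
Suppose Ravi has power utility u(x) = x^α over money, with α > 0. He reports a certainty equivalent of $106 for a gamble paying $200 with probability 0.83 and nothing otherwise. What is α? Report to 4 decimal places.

Since u(0) = 0, the lottery's EU is 0.83·200^α.
Indifference: 106^α = 0.83·200^α, so (106/200)^α = 0.83.
Taking logs: α·ln(106/200) = ln(0.83), so α = -0.1863296 / -0.6348783 ≈ 0.2935.

α ≈ 0.2935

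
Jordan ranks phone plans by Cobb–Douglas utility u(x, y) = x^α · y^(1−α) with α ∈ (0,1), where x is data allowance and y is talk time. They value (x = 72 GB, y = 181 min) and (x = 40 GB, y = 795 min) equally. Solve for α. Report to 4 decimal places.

Set the two utilities equal: 72^α·181^(1−α) = 40^α·795^(1−α).
Taking logs: α·ln 72 + (1−α)·ln 181 = α·ln 40 + (1−α)·ln 795, i.e. α·0.5877867 = (1−α)·1.4798451.
Thus α·(2.0676318) = 1.4798451, so α = 1.4798451/2.0676318 ≈ 0.7157.

α ≈ 0.7157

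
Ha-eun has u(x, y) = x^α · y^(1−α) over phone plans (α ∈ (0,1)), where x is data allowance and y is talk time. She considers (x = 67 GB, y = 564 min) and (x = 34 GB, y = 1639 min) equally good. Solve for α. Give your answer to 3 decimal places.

α ≈ 0.611

Indifference: 67^α · 564^(1−α) = 34^α · 1639^(1−α).
Taking logs: α·ln 67 + (1−α)·ln 564 = α·ln 34 + (1−α)·ln 1639, i.e. α·0.678332 = (1−α)·1.066787.
With A = 0.678332 and B = 1.066787: α·A = (1−α)·B, so α = B/(A+B) = 1.066787/1.745119 ≈ 0.611.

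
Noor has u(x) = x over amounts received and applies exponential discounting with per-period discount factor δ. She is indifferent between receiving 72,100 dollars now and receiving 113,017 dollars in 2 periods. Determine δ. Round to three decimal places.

δ ≈ 0.799

Equating discounted utilities: u(72100) = δ^2·u(113017) ⇒ δ^2 = u(72100)/u(113017).
With u(x) = x: δ^2 = 72100/113017 = 0.63796.
Taking the square root: δ = 0.63796^(1/2) ≈ 0.799.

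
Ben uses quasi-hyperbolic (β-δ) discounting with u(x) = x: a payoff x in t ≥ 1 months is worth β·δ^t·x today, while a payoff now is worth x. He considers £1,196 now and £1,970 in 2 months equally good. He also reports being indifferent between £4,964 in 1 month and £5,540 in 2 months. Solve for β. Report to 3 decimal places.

β ≈ 0.756

The second indifference involves only future payoffs, so β cancels: β·δ^1·4964 = β·δ^2·5540, giving δ = 4964/5540 = 0.89603.
Substituting δ into 1196 = β·δ^2·1970: β = 1196/(1581.649) ≈ 0.756.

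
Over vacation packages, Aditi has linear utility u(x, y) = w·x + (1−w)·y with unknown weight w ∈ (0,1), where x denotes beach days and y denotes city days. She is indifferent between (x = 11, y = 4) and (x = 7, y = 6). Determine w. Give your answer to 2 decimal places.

Indifference: w·11 + (1−w)·4 = w·7 + (1−w)·6.
Rearranging, 4·w − 2·(1−w) = 0.
The marginal rate of substitution is 2/4, so w = 2/(4+2) = 0.33.

w = 0.33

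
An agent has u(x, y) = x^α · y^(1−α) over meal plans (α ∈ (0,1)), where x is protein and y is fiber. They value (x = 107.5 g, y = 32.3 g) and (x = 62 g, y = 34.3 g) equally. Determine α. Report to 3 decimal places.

α ≈ 0.098

The Cobb–Douglas utilities coincide, so 107.5^α·32.3^(1−α) = 62^α·34.3^(1−α).
Rearrange to (107.5/62)^α = (34.3/32.3)^(1−α) and take logs: α·0.550356 = (1−α)·0.060078.
Thus α·(0.610434) = 0.060078, so α = 0.060078/0.610434 ≈ 0.098.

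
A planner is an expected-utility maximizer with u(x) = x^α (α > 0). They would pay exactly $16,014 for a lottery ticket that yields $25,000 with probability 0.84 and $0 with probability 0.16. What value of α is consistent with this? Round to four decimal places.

Since u(0) = 0, the lottery's EU is 0.84·25000^α.
Equating: 16014^α = 0.84·25000^α, i.e. 0.6406^α = 0.84.
Take logs: α = ln 0.84 / ln(16014/25000) ≈ 0.391443.

α ≈ 0.3914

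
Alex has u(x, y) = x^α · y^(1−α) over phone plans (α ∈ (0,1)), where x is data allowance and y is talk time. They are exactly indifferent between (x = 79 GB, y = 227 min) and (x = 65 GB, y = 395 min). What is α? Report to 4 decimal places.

α ≈ 0.7396

Set the two utilities equal: 79^α·227^(1−α) = 65^α·395^(1−α).
Taking logs: α·ln 79 + (1−α)·ln 227 = α·ln 65 + (1−α)·ln 395, i.e. α·0.1950606 = (1−α)·0.5539357.
With A = 0.1950606 and B = 0.5539357: α·A = (1−α)·B, so α = B/(A+B) = 0.5539357/0.7489963 ≈ 0.7396.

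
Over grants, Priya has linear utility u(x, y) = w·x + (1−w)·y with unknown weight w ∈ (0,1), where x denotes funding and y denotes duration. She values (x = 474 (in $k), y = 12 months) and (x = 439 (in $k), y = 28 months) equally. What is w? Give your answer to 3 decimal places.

u(474,12) = u(439,28) means w·474 + (1−w)·12 = w·439 + (1−w)·28.
Collecting terms: w·35 = (1−w)·16.
So w/(1−w) = 16/35 = 0.4571, giving w = 16/(35+16) = 0.314.

w = 0.314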